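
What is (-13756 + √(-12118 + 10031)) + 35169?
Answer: 21413 + I*√2087 ≈ 21413.0 + 45.684*I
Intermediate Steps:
(-13756 + √(-12118 + 10031)) + 35169 = (-13756 + √(-2087)) + 35169 = (-13756 + I*√2087) + 35169 = 21413 + I*√2087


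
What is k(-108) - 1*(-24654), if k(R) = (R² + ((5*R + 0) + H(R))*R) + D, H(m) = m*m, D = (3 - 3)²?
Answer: -1165074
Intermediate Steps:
D = 0 (D = 0² = 0)
H(m) = m²
k(R) = R² + R*(R² + 5*R) (k(R) = (R² + ((5*R + 0) + R²)*R) + 0 = (R² + (5*R + R²)*R) + 0 = (R² + (R² + 5*R)*R) + 0 = (R² + R*(R² + 5*R)) + 0 = R² + R*(R² + 5*R))
k(-108) - 1*(-24654) = (-108)²*(6 - 108) - 1*(-24654) = 11664*(-102) + 24654 = -1189728 + 24654 = -1165074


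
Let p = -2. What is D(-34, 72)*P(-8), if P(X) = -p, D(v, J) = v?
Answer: -68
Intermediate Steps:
P(X) = 2 (P(X) = -1*(-2) = 2)
D(-34, 72)*P(-8) = -34*2 = -68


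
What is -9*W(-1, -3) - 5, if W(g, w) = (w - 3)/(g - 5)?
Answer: -14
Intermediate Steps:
W(g, w) = (-3 + w)/(-5 + g)
-9*W(-1, -3) - 5 = -9*(-3 - 3)/(-5 - 1) - 5 = -9*(-6)/(-6) - 5 = -(-3)*(-6)/2 - 5 = -9*1 - 5 = -9 - 5 = -14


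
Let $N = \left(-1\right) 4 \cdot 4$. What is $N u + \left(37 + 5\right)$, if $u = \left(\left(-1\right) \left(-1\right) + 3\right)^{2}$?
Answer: $-214$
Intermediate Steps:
$N = -16$ ($N = \left(-4\right) 4 = -16$)
$u = 16$ ($u = \left(1 + 3\right)^{2} = 4^{2} = 16$)
$N u + \left(37 + 5\right) = \left(-16\right) 16 + \left(37 + 5\right) = -256 + 42 = -214$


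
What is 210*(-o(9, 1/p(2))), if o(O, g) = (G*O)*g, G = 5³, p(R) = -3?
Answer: 78750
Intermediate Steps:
G = 125
o(O, g) = 125*O*g (o(O, g) = (125*O)*g = 125*O*g)
210*(-o(9, 1/p(2))) = 210*(-125*9/(-3)) = 210*(-125*9*(-1)/3) = 210*(-1*(-375)) = 210*375 = 78750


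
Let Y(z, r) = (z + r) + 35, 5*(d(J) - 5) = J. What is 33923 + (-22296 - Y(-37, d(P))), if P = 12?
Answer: 58108/5 ≈ 11622.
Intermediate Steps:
d(J) = 5 + J/5
Y(z, r) = 35 + r + z (Y(z, r) = (r + z) + 35 = 35 + r + z)
33923 + (-22296 - Y(-37, d(P))) = 33923 + (-22296 - (35 + (5 + (⅕)*12) - 37)) = 33923 + (-22296 - (35 + (5 + 12/5) - 37)) = 33923 + (-22296 - (35 + 37/5 - 37)) = 33923 + (-22296 - 1*27/5) = 33923 + (-22296 - 27/5) = 33923 - 111507/5 = 58108/5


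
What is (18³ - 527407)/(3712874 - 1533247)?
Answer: -521575/2179627 ≈ -0.23930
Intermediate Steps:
(18³ - 527407)/(3712874 - 1533247) = (5832 - 527407)/2179627 = -521575*1/2179627 = -521575/2179627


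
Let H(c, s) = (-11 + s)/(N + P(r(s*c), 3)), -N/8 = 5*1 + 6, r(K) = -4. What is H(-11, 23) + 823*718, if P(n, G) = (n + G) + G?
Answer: 25409296/43 ≈ 5.9091e+5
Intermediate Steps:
N = -88 (N = -8*(5*1 + 6) = -8*(5 + 6) = -8*11 = -88)
P(n, G) = n + 2*G (P(n, G) = (G + n) + G = n + 2*G)
H(c, s) = 11/86 - s/86 (H(c, s) = (-11 + s)/(-88 + (-4 + 2*3)) = (-11 + s)/(-88 + (-4 + 6)) = (-11 + s)/(-88 + 2) = (-11 + s)/(-86) = (-11 + s)*(-1/86) = 11/86 - s/86)
H(-11, 23) + 823*718 = (11/86 - 1/86*23) + 823*718 = (11/86 - 23/86) + 590914 = -6/43 + 590914 = 25409296/43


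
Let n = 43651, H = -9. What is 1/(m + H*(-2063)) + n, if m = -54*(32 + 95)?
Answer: 511109560/11709 ≈ 43651.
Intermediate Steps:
m = -6858 (m = -54*127 = -6858)
1/(m + H*(-2063)) + n = 1/(-6858 - 9*(-2063)) + 43651 = 1/(-6858 + 18567) + 43651 = 1/11709 + 43651 = 511109560/11709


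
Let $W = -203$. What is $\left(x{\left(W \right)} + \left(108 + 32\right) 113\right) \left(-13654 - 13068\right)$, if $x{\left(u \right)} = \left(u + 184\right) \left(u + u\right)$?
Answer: $-628875548$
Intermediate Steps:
$x{\left(u \right)} = 2 u \left(184 + u\right)$ ($x{\left(u \right)} = \left(184 + u\right) 2 u = 2 u \left(184 + u\right)$)
$\left(x{\left(W \right)} + \left(108 + 32\right) 113\right) \left(-13654 - 13068\right) = \left(2 \left(-203\right) \left(184 - 203\right) + \left(108 + 32\right) 113\right) \left(-13654 - 13068\right) = \left(2 \left(-203\right) \left(-19\right) + 140 \cdot 113\right) \left(-26722\right) = \left(7714 + 15820\right) \left(-26722\right) = 23534 \left(-26722\right) = -628875548$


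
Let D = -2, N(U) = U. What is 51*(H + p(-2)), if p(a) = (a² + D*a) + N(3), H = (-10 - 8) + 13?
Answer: 306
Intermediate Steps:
H = -5 (H = -18 + 13 = -5)
p(a) = 3 + a² - 2*a (p(a) = (a² - 2*a) + 3 = 3 + a² - 2*a)
51*(H + p(-2)) = 51*(-5 + (3 + (-2)² - 2*(-2))) = 51*(-5 + (3 + 4 + 4)) = 51*(-5 + 11) = 51*6 = 306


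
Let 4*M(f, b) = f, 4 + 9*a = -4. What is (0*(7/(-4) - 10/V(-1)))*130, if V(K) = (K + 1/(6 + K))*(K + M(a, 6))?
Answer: 0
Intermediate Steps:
a = -8/9 (a = -4/9 + (⅑)*(-4) = -4/9 - 4/9 = -8/9 ≈ -0.88889)
M(f, b) = f/4
V(K) = (-2/9 + K)*(K + 1/(6 + K)) (V(K) = (K + 1/(6 + K))*(K + (¼)*(-8/9)) = (K + 1/(6 + K))*(K - 2/9) = (K + 1/(6 + K))*(-2/9 + K) = (-2/9 + K)*(K + 1/(6 + K)))
(0*(7/(-4) - 10/V(-1)))*130 = (0*(7/(-4) - 10*9*(6 - 1)/(-2 - 3*(-1) + 9*(-1)³ + 52*(-1)²)))*130 = (0*(7*(-¼) - 10*45/(-2 + 3 + 9*(-1) + 52*1)))*130 = (0*(-7/4 - 10*45/(-2 + 3 - 9 + 52)))*130 = (0*(-7/4 - 10/((⅑)*(⅕)*44)))*130 = (0*(-7/4 - 10/44/45))*130 = (0*(-7/4 - 10*45/44))*130 = (0*(-7/4 - 225/22))*130 = (0*(-527/44))*130 = 0*130 = 0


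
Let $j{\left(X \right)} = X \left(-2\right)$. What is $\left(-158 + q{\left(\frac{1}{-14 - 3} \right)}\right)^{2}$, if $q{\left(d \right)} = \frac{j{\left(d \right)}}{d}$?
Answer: $25600$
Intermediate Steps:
$j{\left(X \right)} = - 2 X$
$q{\left(d \right)} = -2$ ($q{\left(d \right)} = \frac{\left(-2\right) d}{d} = -2$)
$\left(-158 + q{\left(\frac{1}{-14 - 3} \right)}\right)^{2} = \left(-158 - 2\right)^{2} = \left(-160\right)^{2} = 25600$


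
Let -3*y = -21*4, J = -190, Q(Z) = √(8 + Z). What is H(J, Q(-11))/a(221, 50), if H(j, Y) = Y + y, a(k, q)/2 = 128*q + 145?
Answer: 2/935 + I*√3/13090 ≈ 0.002139 + 0.00013232*I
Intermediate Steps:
y = 28 (y = -(-7)*4 = -⅓*(-84) = 28)
a(k, q) = 290 + 256*q (a(k, q) = 2*(128*q + 145) = 2*(145 + 128*q) = 290 + 256*q)
H(j, Y) = 28 + Y (H(j, Y) = Y + 28 = 28 + Y)
H(J, Q(-11))/a(221, 50) = (28 + √(8 - 11))/(290 + 256*50) = (28 + √(-3))/(290 + 12800) = (28 + I*√3)/13090 = (28 + I*√3)*(1/13090) = 2/935 + I*√3/13090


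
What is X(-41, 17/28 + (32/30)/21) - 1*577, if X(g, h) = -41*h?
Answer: -761009/1260 ≈ -603.98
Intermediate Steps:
X(-41, 17/28 + (32/30)/21) - 1*577 = -41*(17/28 + (32/30)/21) - 1*577 = -41*(17*(1/28) + (32*(1/30))*(1/21)) - 577 = -41*(17/28 + (16/15)*(1/21)) - 577 = -41*(17/28 + 16/315) - 577 = -41*829/1260 - 577 = -33989/1260 - 577 = -761009/1260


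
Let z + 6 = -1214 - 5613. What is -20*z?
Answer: 136660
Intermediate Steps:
z = -6833 (z = -6 + (-1214 - 5613) = -6 - 6827 = -6833)
-20*z = -20*(-6833) = 136660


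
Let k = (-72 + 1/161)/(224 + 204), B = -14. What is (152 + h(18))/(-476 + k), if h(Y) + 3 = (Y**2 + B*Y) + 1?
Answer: -15297576/32811799 ≈ -0.46622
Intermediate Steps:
h(Y) = -2 + Y**2 - 14*Y (h(Y) = -3 + ((Y**2 - 14*Y) + 1) = -3 + (1 + Y**2 - 14*Y) = -2 + Y**2 - 14*Y)
k = -11591/68908 (k = (-72 + 1/161)/428 = -11591/161*1/428 = -11591/68908 ≈ -0.16821)
(152 + h(18))/(-476 + k) = (152 + (-2 + 18**2 - 14*18))/(-476 - 11591/68908) = (152 + (-2 + 324 - 252))/(-32811799/68908) = (152 + 70)*(-68908/32811799) = 222*(-68908/32811799) = -15297576/32811799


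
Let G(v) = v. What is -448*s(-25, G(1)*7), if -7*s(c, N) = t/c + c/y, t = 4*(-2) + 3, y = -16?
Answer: 564/5 ≈ 112.80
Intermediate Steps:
t = -5 (t = -8 + 3 = -5)
s(c, N) = c/112 + 5/(7*c) (s(c, N) = -(-5/c + c/(-16))/7 = -(-5/c + c*(-1/16))/7 = -(-5/c - c/16)/7 = c/112 + 5/(7*c))
-448*s(-25, G(1)*7) = -4*(80 + (-25)²)/(-25) = -4*(-1)*(80 + 625)/25 = -4*(-1)*705/25 = -448*(-141/560) = 564/5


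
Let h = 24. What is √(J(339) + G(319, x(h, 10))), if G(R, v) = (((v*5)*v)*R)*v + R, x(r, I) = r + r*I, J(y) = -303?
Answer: 4*√1834224481 ≈ 1.7131e+5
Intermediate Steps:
x(r, I) = r + I*r
G(R, v) = R + 5*R*v³ (G(R, v) = (((5*v)*v)*R)*v + R = ((5*v²)*R)*v + R = (5*R*v²)*v + R = 5*R*v³ + R = R + 5*R*v³)
√(J(339) + G(319, x(h, 10))) = √(-303 + 319*(1 + 5*(24*(1 + 10))³)) = √(-303 + 319*(1 + 5*(24*11)³)) = √(-303 + 319*(1 + 5*264³)) = √(-303 + 319*(1 + 5*18399744)) = √(-303 + 319*(1 + 91998720)) = √(-303 + 319*91998721) = √(-303 + 29347591999) = √29347591696 = 4*√1834224481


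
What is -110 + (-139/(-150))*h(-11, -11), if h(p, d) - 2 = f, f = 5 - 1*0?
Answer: -15527/150 ≈ -103.51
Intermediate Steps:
f = 5 (f = 5 + 0 = 5)
h(p, d) = 7 (h(p, d) = 2 + 5 = 7)
-110 + (-139/(-150))*h(-11, -11) = -110 - 139/(-150)*7 = -110 - 139*(-1/150)*7 = -110 + (139/150)*7 = -110 + 973/150 = -15527/150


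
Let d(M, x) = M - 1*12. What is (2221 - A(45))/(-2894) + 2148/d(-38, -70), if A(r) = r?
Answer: -1581278/36175 ≈ -43.712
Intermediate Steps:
d(M, x) = -12 + M (d(M, x) = M - 12 = -12 + M)
(2221 - A(45))/(-2894) + 2148/d(-38, -70) = (2221 - 1*45)/(-2894) + 2148/(-12 - 38) = (2221 - 45)*(-1/2894) + 2148/(-50) = 2176*(-1/2894) + 2148*(-1/50) = -1088/1447 - 1074/25 = -1581278/36175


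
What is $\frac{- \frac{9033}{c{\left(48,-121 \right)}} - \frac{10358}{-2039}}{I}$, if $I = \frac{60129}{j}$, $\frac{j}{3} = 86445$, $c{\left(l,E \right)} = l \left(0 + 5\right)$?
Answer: $- \frac{600119157}{4273744} \approx -140.42$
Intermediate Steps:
$c{\left(l,E \right)} = 5 l$ ($c{\left(l,E \right)} = l 5 = 5 l$)
$j = 259335$ ($j = 3 \cdot 86445 = 259335$)
$I = \frac{131}{565}$ ($I = \frac{60129}{259335} = 60129 \cdot \frac{1}{259335} = \frac{131}{565} \approx 0.23186$)
$\frac{- \frac{9033}{c{\left(48,-121 \right)}} - \frac{10358}{-2039}}{I} = \frac{- \frac{9033}{5 \cdot 48} - \frac{10358}{-2039}}{\frac{131}{565}} = \left(- \frac{9033}{240} - - \frac{10358}{2039}\right) \frac{565}{131} = \left(\left(-9033\right) \frac{1}{240} + \frac{10358}{2039}\right) \frac{565}{131} = \left(- \frac{3011}{80} + \frac{10358}{2039}\right) \frac{565}{131} = \left(- \frac{5310789}{163120}\right) \frac{565}{131} = - \frac{600119157}{4273744}$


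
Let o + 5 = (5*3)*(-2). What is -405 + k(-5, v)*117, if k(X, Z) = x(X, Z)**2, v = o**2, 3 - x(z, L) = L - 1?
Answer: 174427992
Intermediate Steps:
o = -35 (o = -5 + (5*3)*(-2) = -5 + 15*(-2) = -5 - 30 = -35)
x(z, L) = 4 - L (x(z, L) = 3 - (L - 1) = 3 - (-1 + L) = 3 + (1 - L) = 4 - L)
v = 1225 (v = (-35)**2 = 1225)
k(X, Z) = (4 - Z)**2
-405 + k(-5, v)*117 = -405 + (-4 + 1225)**2*117 = -405 + 1221**2*117 = -405 + 1490841*117 = -405 + 174428397 = 174427992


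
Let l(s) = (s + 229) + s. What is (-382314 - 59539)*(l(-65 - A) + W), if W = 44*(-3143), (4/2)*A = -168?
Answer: 60986760325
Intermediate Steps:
A = -84 (A = (½)*(-168) = -84)
W = -138292
l(s) = 229 + 2*s (l(s) = (229 + s) + s = 229 + 2*s)
(-382314 - 59539)*(l(-65 - A) + W) = (-382314 - 59539)*((229 + 2*(-65 - 1*(-84))) - 138292) = -441853*((229 + 2*(-65 + 84)) - 138292) = -441853*((229 + 2*19) - 138292) = -441853*((229 + 38) - 138292) = -441853*(267 - 138292) = -441853*(-138025) = 60986760325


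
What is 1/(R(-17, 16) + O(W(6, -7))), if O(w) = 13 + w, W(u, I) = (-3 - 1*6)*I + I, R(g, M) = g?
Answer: 1/52 ≈ 0.019231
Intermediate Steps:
W(u, I) = -8*I (W(u, I) = (-3 - 6)*I + I = -9*I + I = -8*I)
1/(R(-17, 16) + O(W(6, -7))) = 1/(-17 + (13 - 8*(-7))) = 1/(-17 + (13 + 56)) = 1/(-17 + 69) = 1/52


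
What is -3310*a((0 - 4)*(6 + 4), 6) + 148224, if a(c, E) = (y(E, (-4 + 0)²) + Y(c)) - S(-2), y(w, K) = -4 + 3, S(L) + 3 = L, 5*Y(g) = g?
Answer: 161464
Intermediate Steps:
Y(g) = g/5
S(L) = -3 + L
y(w, K) = -1
a(c, E) = 4 + c/5 (a(c, E) = (-1 + c/5) - (-3 - 2) = (-1 + c/5) - 1*(-5) = (-1 + c/5) + 5 = 4 + c/5)
-3310*a((0 - 4)*(6 + 4), 6) + 148224 = -3310*(4 + ((0 - 4)*(6 + 4))/5) + 148224 = -3310*(4 + (-4*10)/5) + 148224 = -3310*(4 + (⅕)*(-40)) + 148224 = -3310*(4 - 8) + 148224 = -3310*(-4) + 148224 = 13240 + 148224 = 161464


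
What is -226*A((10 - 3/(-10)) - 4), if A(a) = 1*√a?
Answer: -339*√70/5 ≈ -567.26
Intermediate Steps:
A(a) = √a
-226*A((10 - 3/(-10)) - 4) = -226*√((10 - 3/(-10)) - 4) = -226*√((10 - 3*(-⅒)) - 4) = -226*√((10 + 3/10) - 4) = -226*√(103/10 - 4) = -339*√70/5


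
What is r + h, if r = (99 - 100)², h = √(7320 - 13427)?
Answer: 1 + I*√6107 ≈ 1.0 + 78.147*I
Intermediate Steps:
h = I*√6107 (h = √(-6107) = I*√6107 ≈ 78.147*I)
r = 1 (r = (-1)² = 1)
r + h = 1 + I*√6107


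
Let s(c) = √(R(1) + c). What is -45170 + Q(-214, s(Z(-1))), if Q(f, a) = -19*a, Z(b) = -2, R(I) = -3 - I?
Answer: -45170 - 19*I*√6 ≈ -45170.0 - 46.54*I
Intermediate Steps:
s(c) = √(-4 + c) (s(c) = √((-3 - 1*1) + c) = √((-3 - 1) + c) = √(-4 + c))
-45170 + Q(-214, s(Z(-1))) = -45170 - 19*√(-4 - 2) = -45170 - 19*I*√6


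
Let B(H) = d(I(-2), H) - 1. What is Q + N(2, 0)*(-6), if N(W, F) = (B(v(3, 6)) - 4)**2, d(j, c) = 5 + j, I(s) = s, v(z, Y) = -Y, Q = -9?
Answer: -33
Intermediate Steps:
B(H) = 2 (B(H) = (5 - 2) - 1 = 3 - 1 = 2)
N(W, F) = 4 (N(W, F) = (2 - 4)**2 = (-2)**2 = 4)
Q + N(2, 0)*(-6) = -9 + 4*(-6) = -9 - 24 = -33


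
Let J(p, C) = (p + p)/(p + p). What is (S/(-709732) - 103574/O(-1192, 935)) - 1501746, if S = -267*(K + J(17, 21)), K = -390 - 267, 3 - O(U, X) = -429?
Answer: -57564406552867/38325528 ≈ -1.5020e+6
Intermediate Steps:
O(U, X) = 432 (O(U, X) = 3 - 1*(-429) = 3 + 429 = 432)
J(p, C) = 1 (J(p, C) = (2*p)/((2*p)) = (2*p)*(1/(2*p)) = 1)
K = -657
S = 175152 (S = -267*(-657 + 1) = -267*(-656) = 175152)
(S/(-709732) - 103574/O(-1192, 935)) - 1501746 = (175152/(-709732) - 103574/432) - 1501746 = (175152*(-1/709732) - 103574*1/432) - 1501746 = (-43788/177433 - 51787/216) - 1501746 = -9198180979/38325528 - 1501746 = -57564406552867/38325528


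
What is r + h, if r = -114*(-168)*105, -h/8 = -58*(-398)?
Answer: 1826288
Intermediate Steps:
h = -184672 (h = -(-464)*(-398) = -8*23084 = -184672)
r = 2010960 (r = 19152*105 = 2010960)
r + h = 2010960 - 184672 = 1826288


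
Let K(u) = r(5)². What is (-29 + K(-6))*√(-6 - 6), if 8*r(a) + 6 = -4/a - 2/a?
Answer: -2819*I*√3/50 ≈ -97.653*I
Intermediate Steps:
r(a) = -¾ - 3/(4*a) (r(a) = -¾ + (-4/a - 2/a)/8 = -¾ + (-6/a)/8 = -¾ - 3/(4*a))
K(u) = 81/100 (K(u) = ((¾)*(-1 - 1*5)/5)² = ((¾)*(⅕)*(-1 - 5))² = ((¾)*(⅕)*(-6))² = (-9/10)² = 81/100)
(-29 + K(-6))*√(-6 - 6) = (-29 + 81/100)*√(-6 - 6) = -2819*I*√3/50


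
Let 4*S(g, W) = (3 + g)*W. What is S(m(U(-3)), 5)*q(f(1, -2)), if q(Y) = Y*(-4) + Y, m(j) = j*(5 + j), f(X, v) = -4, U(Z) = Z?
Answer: -45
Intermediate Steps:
q(Y) = -3*Y (q(Y) = -4*Y + Y = -3*Y)
S(g, W) = W*(3 + g)/4 (S(g, W) = ((3 + g)*W)/4 = (W*(3 + g))/4 = W*(3 + g)/4)
S(m(U(-3)), 5)*q(f(1, -2)) = ((¼)*5*(3 - 3*(5 - 3)))*(-3*(-4)) = ((¼)*5*(3 - 3*2))*12 = ((¼)*5*(3 - 6))*12 = ((¼)*5*(-3))*12 = -15/4*12 = -45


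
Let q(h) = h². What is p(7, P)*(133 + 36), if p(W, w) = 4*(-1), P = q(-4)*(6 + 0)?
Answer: -676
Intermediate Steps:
P = 96 (P = (-4)²*(6 + 0) = 16*6 = 96)
p(W, w) = -4
p(7, P)*(133 + 36) = -4*(133 + 36) = -4*169 = -676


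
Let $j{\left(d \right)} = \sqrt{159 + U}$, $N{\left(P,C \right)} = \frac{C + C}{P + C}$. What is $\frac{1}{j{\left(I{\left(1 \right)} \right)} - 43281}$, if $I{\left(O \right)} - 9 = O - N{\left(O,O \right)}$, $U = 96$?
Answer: $- \frac{14427}{624414902} - \frac{\sqrt{255}}{1873244706} \approx -2.3113 \cdot 10^{-5}$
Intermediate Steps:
$N{\left(P,C \right)} = \frac{2 C}{C + P}$
$I{\left(O \right)} = 8 + O$ ($I{\left(O \right)} = 9 + \left(O - \frac{2 O}{O + O}\right) = 9 + \left(O - \frac{2 O}{2 O}\right) = 9 + \left(O - 2 O \frac{1}{2 O}\right) = 9 + \left(O - 1\right) = 9 + \left(-1 + O\right) = 8 + O$)
$j{\left(d \right)} = \sqrt{255}$ ($j{\left(d \right)} = \sqrt{159 + 96} = \sqrt{255}$)
$\frac{1}{j{\left(I{\left(1 \right)} \right)} - 43281} = \frac{1}{\sqrt{255} - 43281} = \frac{1}{-43281 + \sqrt{255}}$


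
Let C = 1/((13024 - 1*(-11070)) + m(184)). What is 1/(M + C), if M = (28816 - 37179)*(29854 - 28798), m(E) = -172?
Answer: -23922/211263028415 ≈ -1.1323e-7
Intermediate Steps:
C = 1/23922 (C = 1/((13024 - 1*(-11070)) - 172) = 1/((13024 + 11070) - 172) = 1/(24094 - 172) = 1/23922 ≈ 4.1803e-5)
M = -8831328 (M = -8363*1056 = -8831328)
1/(M + C) = 1/(-8831328 + 1/23922) = 1/(-211263028415/23922) = -23922/211263028415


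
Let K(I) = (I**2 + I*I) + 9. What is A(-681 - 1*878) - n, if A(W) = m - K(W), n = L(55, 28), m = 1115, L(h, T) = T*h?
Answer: -4861396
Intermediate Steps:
n = 1540 (n = 28*55 = 1540)
K(I) = 9 + 2*I**2 (K(I) = (I**2 + I**2) + 9 = 2*I**2 + 9 = 9 + 2*I**2)
A(W) = 1106 - 2*W**2 (A(W) = 1115 - (9 + 2*W**2) = 1115 + (-9 - 2*W**2) = 1106 - 2*W**2)
A(-681 - 1*878) - n = (1106 - 2*(-681 - 1*878)**2) - 1*1540 = (1106 - 2*(-681 - 878)**2) - 1540 = (1106 - 2*(-1559)**2) - 1540 = (1106 - 2*2430481) - 1540 = (1106 - 4860962) - 1540 = -4859856 - 1540 = -4861396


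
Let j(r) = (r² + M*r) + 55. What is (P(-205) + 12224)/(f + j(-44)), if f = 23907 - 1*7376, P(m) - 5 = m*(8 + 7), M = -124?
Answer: 4577/11989 ≈ 0.38177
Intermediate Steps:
P(m) = 5 + 15*m (P(m) = 5 + m*(8 + 7) = 5 + m*15 = 5 + 15*m)
j(r) = 55 + r² - 124*r (j(r) = (r² - 124*r) + 55 = 55 + r² - 124*r)
f = 16531 (f = 23907 - 7376 = 16531)
(P(-205) + 12224)/(f + j(-44)) = ((5 + 15*(-205)) + 12224)/(16531 + (55 + (-44)² - 124*(-44))) = ((5 - 3075) + 12224)/(16531 + (55 + 1936 + 5456)) = (-3070 + 12224)/(16531 + 7447) = 9154/23978 = 9154*(1/23978) = 4577/11989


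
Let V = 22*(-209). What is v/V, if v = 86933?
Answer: -7903/418 ≈ -18.907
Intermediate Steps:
V = -4598
v/V = 86933/(-4598) = 86933*(-1/4598) = -7903/418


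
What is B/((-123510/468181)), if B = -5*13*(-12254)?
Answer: -37291084831/12351 ≈ -3.0193e+6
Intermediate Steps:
B = 796510 (B = -65*(-12254) = 796510)
B/((-123510/468181)) = 796510/((-123510/468181)) = 796510/((-123510*1/468181)) = 796510/(-123510/468181) = 796510*(-468181/123510) = -37291084831/12351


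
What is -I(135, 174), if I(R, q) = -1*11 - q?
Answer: 185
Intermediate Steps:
I(R, q) = -11 - q
-I(135, 174) = -(-11 - 1*174) = -(-11 - 174) = -1*(-185) = 185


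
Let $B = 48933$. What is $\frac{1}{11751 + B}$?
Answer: $\frac{1}{60684} \approx 1.6479 \cdot 10^{-5}$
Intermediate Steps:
$\frac{1}{11751 + B} = \frac{1}{11751 + 48933} = \frac{1}{60684}$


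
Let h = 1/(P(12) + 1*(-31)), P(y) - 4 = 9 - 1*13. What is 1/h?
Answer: -31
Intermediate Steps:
P(y) = 0 (P(y) = 4 + (9 - 1*13) = 4 + (9 - 13) = 4 - 4 = 0)
h = -1/31 (h = 1/(0 + 1*(-31)) = 1/(0 - 31) = 1/(-31) = -1/31 ≈ -0.032258)
1/h = 1/(-1/31) = -31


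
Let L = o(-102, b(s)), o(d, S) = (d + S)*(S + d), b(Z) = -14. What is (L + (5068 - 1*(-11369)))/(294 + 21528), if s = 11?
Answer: 29893/21822 ≈ 1.3699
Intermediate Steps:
o(d, S) = (S + d)² (o(d, S) = (S + d)*(S + d) = (S + d)²)
L = 13456 (L = (-14 - 102)² = (-116)² = 13456)
(L + (5068 - 1*(-11369)))/(294 + 21528) = (13456 + (5068 - 1*(-11369)))/(294 + 21528) = (13456 + (5068 + 11369))/21822 = (13456 + 16437)*(1/21822) = 29893*(1/21822) = 29893/21822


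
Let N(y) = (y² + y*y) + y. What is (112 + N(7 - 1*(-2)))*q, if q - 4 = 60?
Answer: 18112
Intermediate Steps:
N(y) = y + 2*y² (N(y) = (y² + y²) + y = 2*y² + y = y + 2*y²)
q = 64 (q = 4 + 60 = 64)
(112 + N(7 - 1*(-2)))*q = (112 + (7 - 1*(-2))*(1 + 2*(7 - 1*(-2))))*64 = (112 + (7 + 2)*(1 + 2*(7 + 2)))*64 = (112 + 9*(1 + 2*9))*64 = (112 + 9*(1 + 18))*64 = (112 + 9*19)*64 = (112 + 171)*64 = 283*64 = 18112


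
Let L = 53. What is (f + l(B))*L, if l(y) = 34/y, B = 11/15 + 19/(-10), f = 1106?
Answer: 399514/7 ≈ 57073.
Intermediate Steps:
B = -7/6 (B = 11*(1/15) + 19*(-⅒) = 11/15 - 19/10 = -7/6 ≈ -1.1667)
(f + l(B))*L = (1106 + 34/(-7/6))*53 = (1106 + 34*(-6/7))*53 = (1106 - 204/7)*53 = (7538/7)*53 = 399514/7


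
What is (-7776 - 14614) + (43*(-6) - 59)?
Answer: -22707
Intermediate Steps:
(-7776 - 14614) + (43*(-6) - 59) = -22390 + (-258 - 59) = -22390 - 317 = -22707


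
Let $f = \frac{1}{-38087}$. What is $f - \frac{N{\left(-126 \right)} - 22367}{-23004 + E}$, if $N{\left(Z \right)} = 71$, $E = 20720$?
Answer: $- \frac{212297509}{21747677} \approx -9.7618$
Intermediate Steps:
$f = - \frac{1}{38087} \approx -2.6256 \cdot 10^{-5}$
$f - \frac{N{\left(-126 \right)} - 22367}{-23004 + E} = - \frac{1}{38087} - \frac{71 - 22367}{-23004 + 20720} = - \frac{1}{38087} - - \frac{22296}{-2284} = - \frac{1}{38087} - \left(-22296\right) \left(- \frac{1}{2284}\right) = - \frac{1}{38087} - \frac{5574}{571} = - \frac{212297509}{21747677}$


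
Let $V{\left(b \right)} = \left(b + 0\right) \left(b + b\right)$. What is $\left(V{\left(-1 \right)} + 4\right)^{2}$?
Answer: $36$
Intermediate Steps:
$V{\left(b \right)} = 2 b^{2}$ ($V{\left(b \right)} = b 2 b = 2 b^{2}$)
$\left(V{\left(-1 \right)} + 4\right)^{2} = \left(2 \left(-1\right)^{2} + 4\right)^{2} = \left(2 \cdot 1 + 4\right)^{2} = \left(2 + 4\right)^{2} = 6^{2} = 36$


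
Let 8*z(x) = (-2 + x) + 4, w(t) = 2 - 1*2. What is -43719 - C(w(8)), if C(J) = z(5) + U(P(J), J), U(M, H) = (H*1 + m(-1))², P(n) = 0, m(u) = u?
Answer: -349767/8 ≈ -43721.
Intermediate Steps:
w(t) = 0 (w(t) = 2 - 2 = 0)
z(x) = ¼ + x/8 (z(x) = ((-2 + x) + 4)/8 = (2 + x)/8 = ¼ + x/8)
U(M, H) = (-1 + H)² (U(M, H) = (H*1 - 1)² = (H - 1)² = (-1 + H)²)
C(J) = 7/8 + (-1 + J)² (C(J) = (¼ + (⅛)*5) + (-1 + J)² = (¼ + 5/8) + (-1 + J)² = 7/8 + (-1 + J)²)
-43719 - C(w(8)) = -43719 - (7/8 + (-1 + 0)²) = -43719 - (7/8 + (-1)²) = -43719 - (7/8 + 1) = -43719 - 1*15/8 = -43719 - 15/8 = -349767/8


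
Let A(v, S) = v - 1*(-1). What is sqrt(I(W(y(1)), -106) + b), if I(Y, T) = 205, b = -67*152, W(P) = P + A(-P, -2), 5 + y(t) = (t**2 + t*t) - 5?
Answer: I*sqrt(9979) ≈ 99.895*I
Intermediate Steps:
A(v, S) = 1 + v (A(v, S) = v + 1 = 1 + v)
y(t) = -10 + 2*t**2 (y(t) = -5 + ((t**2 + t*t) - 5) = -5 + ((t**2 + t**2) - 5) = -5 + (2*t**2 - 5) = -5 + (-5 + 2*t**2) = -10 + 2*t**2)
W(P) = 1 (W(P) = P + (1 - P) = 1)
b = -10184
sqrt(I(W(y(1)), -106) + b) = sqrt(205 - 10184) = sqrt(-9979) = I*sqrt(9979)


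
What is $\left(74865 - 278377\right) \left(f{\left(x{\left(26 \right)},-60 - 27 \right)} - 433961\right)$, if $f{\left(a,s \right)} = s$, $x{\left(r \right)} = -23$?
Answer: $88333976576$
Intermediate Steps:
$\left(74865 - 278377\right) \left(f{\left(x{\left(26 \right)},-60 - 27 \right)} - 433961\right) = \left(74865 - 278377\right) \left(\left(-60 - 27\right) - 433961\right) = - 203512 \left(-87 - 433961\right) = \left(-203512\right) \left(-434048\right) = 88333976576$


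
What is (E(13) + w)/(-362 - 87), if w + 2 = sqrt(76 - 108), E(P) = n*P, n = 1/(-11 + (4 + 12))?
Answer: -3/2245 - 4*I*sqrt(2)/449 ≈ -0.0013363 - 0.012599*I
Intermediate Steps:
n = 1/5 (n = 1/(-11 + 16) = 1/5 ≈ 0.20000)
E(P) = P/5
w = -2 + 4*I*sqrt(2) (w = -2 + sqrt(76 - 108) = -2 + sqrt(-32) = -2 + 4*I*sqrt(2) ≈ -2.0 + 5.6569*I)
(E(13) + w)/(-362 - 87) = ((1/5)*13 + (-2 + 4*I*sqrt(2)))/(-362 - 87) = (13/5 + (-2 + 4*I*sqrt(2)))/(-449) = (3/5 + 4*I*sqrt(2))*(-1/449) = -3/2245 - 4*I*sqrt(2)/449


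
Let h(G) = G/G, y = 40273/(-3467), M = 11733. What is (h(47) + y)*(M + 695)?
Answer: -457424968/3467 ≈ -1.3194e+5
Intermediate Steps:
y = -40273/3467 (y = 40273*(-1/3467) = -40273/3467 ≈ -11.616)
h(G) = 1
(h(47) + y)*(M + 695) = (1 - 40273/3467)*(11733 + 695) = -36806/3467*12428 = -457424968/3467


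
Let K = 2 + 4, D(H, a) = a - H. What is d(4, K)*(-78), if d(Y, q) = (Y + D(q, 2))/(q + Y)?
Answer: 0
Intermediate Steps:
K = 6
d(Y, q) = (2 + Y - q)/(Y + q) (d(Y, q) = (Y + (2 - q))/(q + Y) = (2 + Y - q)/(Y + q))
d(4, K)*(-78) = ((2 + 4 - 1*6)/(4 + 6))*(-78) = ((2 + 4 - 6)/10)*(-78) = ((1/10)*0)*(-78) = 0*(-78) = 0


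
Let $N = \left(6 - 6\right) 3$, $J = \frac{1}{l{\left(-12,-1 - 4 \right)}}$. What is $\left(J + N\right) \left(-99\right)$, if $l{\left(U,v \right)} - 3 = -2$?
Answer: $-99$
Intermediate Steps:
$l{\left(U,v \right)} = 1$ ($l{\left(U,v \right)} = 3 - 2 = 1$)
$J = 1$ ($J = 1^{-1} = 1$)
$N = 0$ ($N = 0 \cdot 3 = 0$)
$\left(J + N\right) \left(-99\right) = \left(1 + 0\right) \left(-99\right) = 1 \left(-99\right) = -99$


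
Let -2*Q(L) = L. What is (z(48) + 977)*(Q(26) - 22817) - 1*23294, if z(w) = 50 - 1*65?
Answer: -21985754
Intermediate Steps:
Q(L) = -L/2
z(w) = -15 (z(w) = 50 - 65 = -15)
(z(48) + 977)*(Q(26) - 22817) - 1*23294 = (-15 + 977)*(-1/2*26 - 22817) - 1*23294 = 962*(-13 - 22817) - 23294 = 962*(-22830) - 23294 = -21962460 - 23294 = -21985754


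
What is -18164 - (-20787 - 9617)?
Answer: 12240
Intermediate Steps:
-18164 - (-20787 - 9617) = -18164 - 1*(-30404) = -18164 + 30404 = 12240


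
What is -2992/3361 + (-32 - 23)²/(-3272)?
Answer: -19956849/10997192 ≈ -1.8147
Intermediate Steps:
-2992/3361 + (-32 - 23)²/(-3272) = -2992*1/3361 + (-55)²*(-1/3272) = -2992/3361 + 3025*(-1/3272) = -2992/3361 - 3025/3272 = -19956849/10997192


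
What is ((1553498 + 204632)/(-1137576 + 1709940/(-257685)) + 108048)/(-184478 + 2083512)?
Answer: 211150130542553/3711193290399140 ≈ 0.056895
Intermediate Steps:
((1553498 + 204632)/(-1137576 + 1709940/(-257685)) + 108048)/(-184478 + 2083512) = (1758130/(-1137576 + 1709940*(-1/257685)) + 108048)/1899034 = (1758130/(-1137576 - 113996/17179) + 108048)*(1/1899034) = (1758130/(-19542532100/17179) + 108048)*(1/1899034) = (1758130*(-17179/19542532100) + 108048)*(1/1899034) = (-3020291527/1954253210 + 108048)*(1/1899034) = (211150130542553/1954253210)*(1/1899034) = 211150130542553/3711193290399140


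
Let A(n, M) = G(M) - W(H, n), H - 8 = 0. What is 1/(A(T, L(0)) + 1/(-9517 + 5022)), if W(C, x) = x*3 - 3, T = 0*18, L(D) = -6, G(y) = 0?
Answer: 4495/13484 ≈ 0.33336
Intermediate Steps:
H = 8 (H = 8 + 0 = 8)
T = 0
W(C, x) = -3 + 3*x (W(C, x) = 3*x - 3 = -3 + 3*x)
A(n, M) = 3 - 3*n (A(n, M) = 0 - (-3 + 3*n) = 0 + (3 - 3*n) = 3 - 3*n)
1/(A(T, L(0)) + 1/(-9517 + 5022)) = 1/((3 - 3*0) + 1/(-9517 + 5022)) = 1/((3 + 0) + 1/(-4495)) = 1/(3 - 1/4495) = 1/(13484/4495) = 4495/13484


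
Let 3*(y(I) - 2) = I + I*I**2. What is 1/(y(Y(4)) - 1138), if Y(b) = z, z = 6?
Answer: -1/1062 ≈ -0.00094162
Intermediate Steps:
Y(b) = 6
y(I) = 2 + I/3 + I**3/3 (y(I) = 2 + (I + I*I**2)/3 = 2 + (I + I**3)/3 = 2 + (I/3 + I**3/3) = 2 + I/3 + I**3/3)
1/(y(Y(4)) - 1138) = 1/((2 + (1/3)*6 + (1/3)*6**3) - 1138) = 1/((2 + 2 + (1/3)*216) - 1138) = 1/((2 + 2 + 72) - 1138) = 1/(76 - 1138) = 1/(-1062) = -1/1062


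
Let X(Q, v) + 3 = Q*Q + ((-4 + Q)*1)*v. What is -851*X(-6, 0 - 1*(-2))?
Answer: -11063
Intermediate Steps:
X(Q, v) = -3 + Q² + v*(-4 + Q) (X(Q, v) = -3 + (Q*Q + ((-4 + Q)*1)*v) = -3 + (Q² + (-4 + Q)*v) = -3 + (Q² + v*(-4 + Q)) = -3 + Q² + v*(-4 + Q))
-851*X(-6, 0 - 1*(-2)) = -851*(-3 + (-6)² - 4*(0 - 1*(-2)) - 6*(0 - 1*(-2))) = -851*(-3 + 36 - 4*(0 + 2) - 6*(0 + 2)) = -851*(-3 + 36 - 4*2 - 6*2) = -851*(-3 + 36 - 8 - 12) = -851*13 = -11063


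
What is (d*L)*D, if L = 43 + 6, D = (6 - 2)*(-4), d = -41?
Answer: 32144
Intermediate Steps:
D = -16 (D = 4*(-4) = -16)
L = 49
(d*L)*D = -41*49*(-16) = -2009*(-16) = 32144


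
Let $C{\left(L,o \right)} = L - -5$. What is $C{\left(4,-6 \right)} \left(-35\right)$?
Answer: $-315$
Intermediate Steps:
$C{\left(L,o \right)} = 5 + L$ ($C{\left(L,o \right)} = L + 5 = 5 + L$)
$C{\left(4,-6 \right)} \left(-35\right) = \left(5 + 4\right) \left(-35\right) = 9 \left(-35\right) = -315$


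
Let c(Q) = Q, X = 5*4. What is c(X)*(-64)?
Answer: -1280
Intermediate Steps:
X = 20
c(X)*(-64) = 20*(-64) = -1280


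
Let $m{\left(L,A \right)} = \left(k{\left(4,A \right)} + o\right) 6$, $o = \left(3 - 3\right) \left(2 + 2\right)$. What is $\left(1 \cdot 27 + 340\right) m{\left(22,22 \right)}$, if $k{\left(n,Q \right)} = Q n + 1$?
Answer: $195978$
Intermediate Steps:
$k{\left(n,Q \right)} = 1 + Q n$
$o = 0$ ($o = 0 \cdot 4 = 0$)
$m{\left(L,A \right)} = 6 + 24 A$ ($m{\left(L,A \right)} = \left(\left(1 + A 4\right) + 0\right) 6 = \left(\left(1 + 4 A\right) + 0\right) 6 = \left(1 + 4 A\right) 6 = 6 + 24 A$)
$\left(1 \cdot 27 + 340\right) m{\left(22,22 \right)} = \left(1 \cdot 27 + 340\right) \left(6 + 24 \cdot 22\right) = \left(27 + 340\right) \left(6 + 528\right) = 367 \cdot 534 = 195978$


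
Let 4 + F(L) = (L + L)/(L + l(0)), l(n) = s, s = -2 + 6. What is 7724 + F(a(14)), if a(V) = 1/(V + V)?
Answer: 872362/113 ≈ 7720.0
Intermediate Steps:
s = 4
l(n) = 4
a(V) = 1/(2*V)
F(L) = -4 + 2*L/(4 + L) (F(L) = -4 + (L + L)/(L + 4) = -4 + (2*L)/(4 + L) = -4 + 2*L/(4 + L))
7724 + F(a(14)) = 7724 + 2*(-8 - 1/(2*14))/(4 + (½)/14) = 7724 + 2*(-8 - 1/(2*14))/(4 + (½)*(1/14)) = 7724 + 2*(-8 - 1*1/28)/(4 + 1/28) = 7724 + 2*(-8 - 1/28)/(113/28) = 7724 + 2*(28/113)*(-225/28) = 7724 - 450/113 = 872362/113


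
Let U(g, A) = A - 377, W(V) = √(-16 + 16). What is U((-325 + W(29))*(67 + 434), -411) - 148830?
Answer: -149618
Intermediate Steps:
W(V) = 0 (W(V) = √0 = 0)
U(g, A) = -377 + A
U((-325 + W(29))*(67 + 434), -411) - 148830 = (-377 - 411) - 148830 = -788 - 148830 = -149618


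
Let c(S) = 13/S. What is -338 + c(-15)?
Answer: -5083/15 ≈ -338.87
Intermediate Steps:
-338 + c(-15) = -338 + 13/(-15) = -338 + 13*(-1/15) = -338 - 13/15 = -5083/15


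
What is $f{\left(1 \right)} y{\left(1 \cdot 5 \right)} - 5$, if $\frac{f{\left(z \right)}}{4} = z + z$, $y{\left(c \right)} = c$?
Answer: $35$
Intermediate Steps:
$f{\left(z \right)} = 8 z$ ($f{\left(z \right)} = 4 \left(z + z\right) = 4 \cdot 2 z = 8 z$)
$f{\left(1 \right)} y{\left(1 \cdot 5 \right)} - 5 = 8 \cdot 1 \cdot 1 \cdot 5 - 5 = 8 \cdot 5 - 5 = 40 - 5 = 35$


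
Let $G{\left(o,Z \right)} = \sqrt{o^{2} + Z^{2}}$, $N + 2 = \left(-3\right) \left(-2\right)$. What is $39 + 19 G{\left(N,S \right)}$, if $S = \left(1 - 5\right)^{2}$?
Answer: $39 + 76 \sqrt{17} \approx 352.36$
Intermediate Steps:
$S = 16$ ($S = \left(-4\right)^{2} = 16$)
$N = 4$ ($N = -2 - -6 = -2 + 6 = 4$)
$G{\left(o,Z \right)} = \sqrt{Z^{2} + o^{2}}$
$39 + 19 G{\left(N,S \right)} = 39 + 19 \sqrt{16^{2} + 4^{2}} = 39 + 19 \sqrt{256 + 16} = 39 + 19 \sqrt{272} = 39 + 19 \cdot 4 \sqrt{17} = 39 + 76 \sqrt{17}$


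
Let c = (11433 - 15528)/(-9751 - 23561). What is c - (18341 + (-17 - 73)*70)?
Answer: -133701899/11104 ≈ -12041.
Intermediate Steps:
c = 1365/11104 (c = -4095/(-33312) = -4095*(-1/33312) = 1365/11104 ≈ 0.12293)
c - (18341 + (-17 - 73)*70) = 1365/11104 - (18341 + (-17 - 73)*70) = 1365/11104 - (18341 - 90*70) = 1365/11104 - (18341 - 6300) = 1365/11104 - 1*12041 = 1365/11104 - 12041 = -133701899/11104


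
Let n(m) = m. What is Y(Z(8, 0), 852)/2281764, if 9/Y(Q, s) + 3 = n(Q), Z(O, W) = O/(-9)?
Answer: -27/26620580 ≈ -1.0143e-6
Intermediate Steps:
Z(O, W) = -O/9 (Z(O, W) = O*(-1/9) = -O/9)
Y(Q, s) = 9/(-3 + Q)
Y(Z(8, 0), 852)/2281764 = (9/(-3 - 1/9*8))/2281764 = (9/(-3 - 8/9))*(1/2281764) = (9/(-35/9))*(1/2281764) = (9*(-9/35))*(1/2281764) = -81/35*1/2281764 = -27/26620580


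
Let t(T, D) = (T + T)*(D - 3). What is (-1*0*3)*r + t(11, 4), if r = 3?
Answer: 22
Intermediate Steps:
t(T, D) = 2*T*(-3 + D) (t(T, D) = (2*T)*(-3 + D) = 2*T*(-3 + D))
(-1*0*3)*r + t(11, 4) = (-1*0*3)*3 + 2*11*(-3 + 4) = (0*3)*3 + 2*11*1 = 0*3 + 22 = 0 + 22 = 22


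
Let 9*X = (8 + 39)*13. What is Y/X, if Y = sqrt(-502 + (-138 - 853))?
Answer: 9*I*sqrt(1493)/611 ≈ 0.56916*I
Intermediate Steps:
X = 611/9 (X = ((8 + 39)*13)/9 = (47*13)/9 = (1/9)*611 = 611/9 ≈ 67.889)
Y = I*sqrt(1493) (Y = sqrt(-502 - 991) = sqrt(-1493) = I*sqrt(1493) ≈ 38.639*I)
Y/X = (I*sqrt(1493))/(611/9) = (I*sqrt(1493))*(9/611) = 9*I*sqrt(1493)/611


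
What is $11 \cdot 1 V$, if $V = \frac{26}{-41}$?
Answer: $- \frac{286}{41} \approx -6.9756$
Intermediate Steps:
$V = - \frac{26}{41}$ ($V = 26 \left(- \frac{1}{41}\right) = - \frac{26}{41} \approx -0.63415$)
$11 \cdot 1 V = 11 \cdot 1 \left(- \frac{26}{41}\right) = 11 \left(- \frac{26}{41}\right) = - \frac{286}{41}$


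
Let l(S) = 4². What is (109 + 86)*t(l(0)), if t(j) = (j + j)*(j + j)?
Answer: 199680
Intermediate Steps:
l(S) = 16
t(j) = 4*j² (t(j) = (2*j)*(2*j) = 4*j²)
(109 + 86)*t(l(0)) = (109 + 86)*(4*16²) = 195*(4*256) = 195*1024 = 199680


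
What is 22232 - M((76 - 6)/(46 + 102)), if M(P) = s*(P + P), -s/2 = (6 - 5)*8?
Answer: 823144/37 ≈ 22247.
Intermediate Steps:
s = -16 (s = -2*(6 - 5)*8 = -2*8 = -16)
M(P) = -32*P (M(P) = -16*(P + P) = -32*P)
22232 - M((76 - 6)/(46 + 102)) = 22232 - (-32)*(76 - 6)/(46 + 102) = 22232 - (-32)*70/148 = 22232 - (-32)*70*(1/148) = 22232 - (-32)*35/74 = 22232 - 1*(-560/37) = 22232 + 560/37 = 823144/37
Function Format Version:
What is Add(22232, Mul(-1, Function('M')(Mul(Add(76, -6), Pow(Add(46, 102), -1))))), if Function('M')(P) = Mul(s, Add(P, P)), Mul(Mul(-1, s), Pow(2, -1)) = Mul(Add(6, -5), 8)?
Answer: Rational(823144, 37) ≈ 22247.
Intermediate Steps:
s = -16 (s = Mul(-2, Mul(Add(6, -5), 8)) = Mul(-2, Mul(1, 8)) = Mul(-2, 8) = -16)
Function('M')(P) = Mul(-32, P) (Function('M')(P) = Mul(-16, Add(P, P)) = Mul(-16, Mul(2, P)) = Mul(-32, P))
Add(22232, Mul(-1, Function('M')(Mul(Add(76, -6), Pow(Add(46, 102), -1))))) = Add(22232, Mul(-1, Mul(-32, Mul(Add(76, -6), Pow(Add(46, 102), -1))))) = Add(22232, Mul(-1, Mul(-32, Mul(70, Pow(148, -1))))) = Add(22232, Mul(-1, Mul(-32, Mul(70, Rational(1, 148))))) = Add(22232, Mul(-1, Mul(-32, Rational(35, 74)))) = Add(22232, Mul(-1, Rational(-560, 37))) = Add(22232, Rational(560, 37)) = Rational(823144, 37)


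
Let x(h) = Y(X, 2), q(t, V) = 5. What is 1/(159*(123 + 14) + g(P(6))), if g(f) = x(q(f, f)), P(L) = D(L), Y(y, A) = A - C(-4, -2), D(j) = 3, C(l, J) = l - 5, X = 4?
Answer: 1/21794 ≈ 4.5884e-5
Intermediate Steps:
C(l, J) = -5 + l
Y(y, A) = 9 + A (Y(y, A) = A - (-5 - 4) = A - 1*(-9) = A + 9 = 9 + A)
P(L) = 3
x(h) = 11 (x(h) = 9 + 2 = 11)
g(f) = 11
1/(159*(123 + 14) + g(P(6))) = 1/(159*(123 + 14) + 11) = 1/(159*137 + 11) = 1/(21783 + 11) = 1/21794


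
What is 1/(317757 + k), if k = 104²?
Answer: 1/328573 ≈ 3.0435e-6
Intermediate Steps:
k = 10816
1/(317757 + k) = 1/(317757 + 10816) = 1/328573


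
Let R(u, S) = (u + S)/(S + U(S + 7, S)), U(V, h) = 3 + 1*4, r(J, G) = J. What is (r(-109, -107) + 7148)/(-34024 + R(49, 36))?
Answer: -302677/1462947 ≈ -0.20690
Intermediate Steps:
U(V, h) = 7 (U(V, h) = 3 + 4 = 7)
R(u, S) = (S + u)/(7 + S) (R(u, S) = (u + S)/(S + 7) = (S + u)/(7 + S))
(r(-109, -107) + 7148)/(-34024 + R(49, 36)) = (-109 + 7148)/(-34024 + (36 + 49)/(7 + 36)) = 7039/(-34024 + 85/43) = 7039/(-1462947/43) = 7039*(-43/1462947) = -302677/1462947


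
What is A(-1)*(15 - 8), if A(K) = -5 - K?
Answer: -28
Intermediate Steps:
A(-1)*(15 - 8) = (-5 - 1*(-1))*(15 - 8) = (-5 + 1)*7 = -4*7 = -28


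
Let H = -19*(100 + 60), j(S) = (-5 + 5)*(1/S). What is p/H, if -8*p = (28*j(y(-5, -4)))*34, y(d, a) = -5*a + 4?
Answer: 0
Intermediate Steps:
y(d, a) = 4 - 5*a
j(S) = 0 (j(S) = 0/S = 0)
H = -3040 (H = -19*160 = -3040)
p = 0 (p = -28*0*34/8 = -0*34 = -⅛*0 = 0)
p/H = 0/(-3040) = 0*(-1/3040) = 0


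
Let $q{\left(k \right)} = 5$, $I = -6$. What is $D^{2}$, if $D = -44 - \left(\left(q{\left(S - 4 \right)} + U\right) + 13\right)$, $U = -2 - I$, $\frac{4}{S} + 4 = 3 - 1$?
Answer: $4356$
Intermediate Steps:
$S = -2$ ($S = \frac{4}{-4 + \left(3 - 1\right)} = \frac{4}{-4 + 2} = \frac{4}{-2} = 4 \left(- \frac{1}{2}\right) = -2$)
$U = 4$ ($U = -2 - -6 = -2 + 6 = 4$)
$D = -66$ ($D = -44 - \left(\left(5 + 4\right) + 13\right) = -44 - \left(9 + 13\right) = -44 - 22 = -66$)
$D^{2} = \left(-66\right)^{2} = 4356$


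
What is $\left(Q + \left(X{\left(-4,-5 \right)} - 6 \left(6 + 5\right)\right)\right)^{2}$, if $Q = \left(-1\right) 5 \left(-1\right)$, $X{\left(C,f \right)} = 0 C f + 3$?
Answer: $3364$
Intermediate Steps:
$X{\left(C,f \right)} = 3$ ($X{\left(C,f \right)} = 0 f + 3 = 0 + 3 = 3$)
$Q = 5$ ($Q = \left(-5\right) \left(-1\right) = 5$)
$\left(Q + \left(X{\left(-4,-5 \right)} - 6 \left(6 + 5\right)\right)\right)^{2} = \left(5 + \left(3 - 6 \left(6 + 5\right)\right)\right)^{2} = \left(5 + \left(3 - 66\right)\right)^{2} = \left(5 - 63\right)^{2} = \left(-58\right)^{2} = 3364$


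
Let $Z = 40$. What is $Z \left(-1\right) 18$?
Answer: $-720$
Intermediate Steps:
$Z \left(-1\right) 18 = 40 \left(-1\right) 18 = \left(-40\right) 18 = -720$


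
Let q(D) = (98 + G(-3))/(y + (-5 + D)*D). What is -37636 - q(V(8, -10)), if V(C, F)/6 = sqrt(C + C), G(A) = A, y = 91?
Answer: -20586987/547 ≈ -37636.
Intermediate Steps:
V(C, F) = 6*sqrt(2)*sqrt(C) (V(C, F) = 6*sqrt(C + C) = 6*sqrt(2*C) = 6*(sqrt(2)*sqrt(C)) = 6*sqrt(2)*sqrt(C))
q(D) = 95/(91 + D*(-5 + D)) (q(D) = (98 - 3)/(91 + (-5 + D)*D) = 95/(91 + D*(-5 + D)))
-37636 - q(V(8, -10)) = -37636 - 95/(91 + (6*sqrt(2)*sqrt(8))**2 - 30*sqrt(2)*sqrt(8)) = -37636 - 95/(91 + (6*sqrt(2)*(2*sqrt(2)))**2 - 30*sqrt(2)*2*sqrt(2)) = -37636 - 95/(91 + 24**2 - 5*24) = -37636 - 95/(91 + 576 - 120) = -37636 - 95/547 = -20586987/547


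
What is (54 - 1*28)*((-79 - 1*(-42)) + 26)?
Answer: -286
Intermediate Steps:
(54 - 1*28)*((-79 - 1*(-42)) + 26) = (54 - 28)*((-79 + 42) + 26) = 26*(-37 + 26) = 26*(-11) = -286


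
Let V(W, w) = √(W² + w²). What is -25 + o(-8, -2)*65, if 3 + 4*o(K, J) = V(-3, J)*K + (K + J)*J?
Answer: 1005/4 - 130*√13 ≈ -217.47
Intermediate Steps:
o(K, J) = -¾ + J*(J + K)/4 + K*√(9 + J²)/4 (o(K, J) = -¾ + (√((-3)² + J²)*K + (K + J)*J)/4 = -¾ + (√(9 + J²)*K + (J + K)*J)/4 = -¾ + (K*√(9 + J²) + J*(J + K))/4 = -¾ + (J*(J + K) + K*√(9 + J²))/4 = -¾ + (J*(J + K)/4 + K*√(9 + J²)/4) = -¾ + J*(J + K)/4 + K*√(9 + J²)/4)
-25 + o(-8, -2)*65 = -25 + (-¾ + (¼)*(-2)² + (¼)*(-2)*(-8) + (¼)*(-8)*√(9 + (-2)²))*65 = -25 + (-¾ + (¼)*4 + 4 + (¼)*(-8)*√(9 + 4))*65 = -25 + (-¾ + 1 + 4 + (¼)*(-8)*√13)*65 = -25 + (-¾ + 1 + 4 - 2*√13)*65 = -25 + (17/4 - 2*√13)*65 = -25 + (1105/4 - 130*√13) = 1005/4 - 130*√13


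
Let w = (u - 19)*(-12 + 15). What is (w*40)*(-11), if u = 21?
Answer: -2640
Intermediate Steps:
w = 6 (w = (21 - 19)*(-12 + 15) = 2*3 = 6)
(w*40)*(-11) = (6*40)*(-11) = 240*(-11) = -2640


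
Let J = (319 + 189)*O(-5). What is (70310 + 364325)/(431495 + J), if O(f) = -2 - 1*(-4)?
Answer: 434635/432511 ≈ 1.0049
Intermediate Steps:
O(f) = 2 (O(f) = -2 + 4 = 2)
J = 1016 (J = (319 + 189)*2 = 508*2 = 1016)
(70310 + 364325)/(431495 + J) = (70310 + 364325)/(431495 + 1016) = 434635/432511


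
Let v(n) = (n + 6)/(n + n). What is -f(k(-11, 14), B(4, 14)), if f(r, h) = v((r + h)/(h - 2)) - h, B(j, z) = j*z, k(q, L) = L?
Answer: 3723/70 ≈ 53.186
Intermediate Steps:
v(n) = (6 + n)/(2*n) (v(n) = (6 + n)/((2*n)) = (6 + n)*(1/(2*n)) = (6 + n)/(2*n))
f(r, h) = -h + (-2 + h)*(6 + (h + r)/(-2 + h))/(2*(h + r)) (f(r, h) = (6 + (r + h)/(h - 2))/(2*(((r + h)/(h - 2)))) - h = (6 + (h + r)/(-2 + h))/(2*(((h + r)/(-2 + h)))) - h = ((-2 + h)/(h + r))*(6 + (h + r)/(-2 + h))/2 - h = (-2 + h)*(6 + (h + r)/(-2 + h))/(2*(h + r)) - h = -h + (-2 + h)*(6 + (h + r)/(-2 + h))/(2*(h + r)))
-f(k(-11, 14), B(4, 14)) = -(-6 + (1/2)*14 + 7*(4*14)/2 - 4*14*(4*14 + 14))/(4*14 + 14) = -(-6 + 7 + (7/2)*56 - 1*56*(56 + 14))/(56 + 14) = -(-6 + 7 + 196 - 1*56*70)/70 = -(-6 + 7 + 196 - 3920)/70 = -(-3723)/70 = -1*(-3723/70) = 3723/70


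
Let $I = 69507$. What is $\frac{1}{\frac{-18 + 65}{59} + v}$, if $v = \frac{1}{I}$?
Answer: $\frac{4100913}{3266888} \approx 1.2553$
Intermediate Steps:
$v = \frac{1}{69507} \approx 1.4387 \cdot 10^{-5}$
$\frac{1}{\frac{-18 + 65}{59} + v} = \frac{1}{\frac{-18 + 65}{59} + \frac{1}{69507}} = \frac{1}{47 \cdot \frac{1}{59} + \frac{1}{69507}} = \frac{1}{\frac{47}{59} + \frac{1}{69507}} = \frac{1}{\frac{3266888}{4100913}} = \frac{4100913}{3266888}$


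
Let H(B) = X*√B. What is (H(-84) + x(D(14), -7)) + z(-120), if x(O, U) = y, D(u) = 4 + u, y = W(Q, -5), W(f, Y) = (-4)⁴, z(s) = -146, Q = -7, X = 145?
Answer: 110 + 290*I*√21 ≈ 110.0 + 1328.9*I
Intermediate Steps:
W(f, Y) = 256
y = 256
x(O, U) = 256
H(B) = 145*√B
(H(-84) + x(D(14), -7)) + z(-120) = (145*√(-84) + 256) - 146 = (145*(2*I*√21) + 256) - 146 = (290*I*√21 + 256) - 146 = (256 + 290*I*√21) - 146 = 110 + 290*I*√21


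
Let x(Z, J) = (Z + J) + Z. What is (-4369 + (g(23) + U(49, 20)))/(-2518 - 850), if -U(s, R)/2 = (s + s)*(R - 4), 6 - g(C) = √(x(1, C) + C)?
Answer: 7499/3368 + √3/842 ≈ 2.2286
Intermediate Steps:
x(Z, J) = J + 2*Z (x(Z, J) = (J + Z) + Z = J + 2*Z)
g(C) = 6 - √(2 + 2*C) (g(C) = 6 - √((C + 2*1) + C) = 6 - √((C + 2) + C) = 6 - √((2 + C) + C) = 6 - √(2 + 2*C))
U(s, R) = -4*s*(-4 + R) (U(s, R) = -2*(s + s)*(R - 4) = -2*2*s*(-4 + R) = -4*s*(-4 + R))
(-4369 + (g(23) + U(49, 20)))/(-2518 - 850) = (-4369 + ((6 - √(2 + 2*23)) + 4*49*(4 - 1*20)))/(-2518 - 850) = (-4369 + ((6 - √(2 + 46)) + 4*49*(4 - 20)))/(-3368) = (-4369 + ((6 - √48) + 4*49*(-16)))*(-1/3368) = (-4369 + ((6 - 4*√3) - 3136))*(-1/3368) = (-4369 + (-3130 - 4*√3))*(-1/3368) = (-7499 - 4*√3)*(-1/3368) = 7499/3368 + √3/842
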